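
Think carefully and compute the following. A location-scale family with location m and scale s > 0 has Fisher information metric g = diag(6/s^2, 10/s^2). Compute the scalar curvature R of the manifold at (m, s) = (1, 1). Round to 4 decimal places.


The metric has the form g = (A dm^2 + B ds^2)/s^2 with A = 6, B = 10.
Substitute u = sqrt(A/B)*m: g = B*(du^2 + ds^2)/s^2, i.e. B times the
Poincare upper half-plane metric, which has constant Gaussian curvature -1.
Scaling a 2D metric by a constant c divides the Gaussian curvature by c,
so K = -1/B = -1/(10) = -0.1000 everywhere (the point (m, s) = (1, 1) is irrelevant:
the curvature is constant).
Scalar curvature in dimension 2: R = 2K = -2/(10) = -0.2000.

-0.2000


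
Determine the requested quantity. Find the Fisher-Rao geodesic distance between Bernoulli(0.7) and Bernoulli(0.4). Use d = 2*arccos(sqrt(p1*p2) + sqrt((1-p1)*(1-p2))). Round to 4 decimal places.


Geodesic distance on Bernoulli manifold:
d(p1,p2) = 2*arccos(sqrt(p1*p2) + sqrt((1-p1)*(1-p2))).
sqrt(p1*p2) = sqrt(0.7*0.4) = 0.52915.
sqrt((1-p1)*(1-p2)) = sqrt(0.3*0.6) = 0.424264.
arg = 0.52915 + 0.424264 = 0.953414.
d = 2*arccos(0.953414) = 0.6129

0.6129


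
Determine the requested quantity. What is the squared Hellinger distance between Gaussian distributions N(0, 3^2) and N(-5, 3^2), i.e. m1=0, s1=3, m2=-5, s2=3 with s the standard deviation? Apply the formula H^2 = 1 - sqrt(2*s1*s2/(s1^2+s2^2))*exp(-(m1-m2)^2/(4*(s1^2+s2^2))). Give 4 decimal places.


Squared Hellinger distance for Gaussians:
H^2 = 1 - sqrt(2*s1*s2/(s1^2+s2^2)) * exp(-(m1-m2)^2/(4*(s1^2+s2^2))).
s1^2 = 9, s2^2 = 9, s1^2+s2^2 = 18.
sqrt(2*3*3/(18)) = 1.0.
(m1-m2)^2 = (5)^2 = 25.
exp(-25/(4*18)) = exp(-0.347222) = 0.706648.
H^2 = 1 - 1.0*0.706648 = 0.2934

0.2934


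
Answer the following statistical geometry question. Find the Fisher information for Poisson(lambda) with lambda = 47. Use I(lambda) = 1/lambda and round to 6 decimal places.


Fisher information for Poisson: I(lambda) = 1/lambda.
lambda = 47.
I(lambda) = 1/47 = 0.021277

0.021277


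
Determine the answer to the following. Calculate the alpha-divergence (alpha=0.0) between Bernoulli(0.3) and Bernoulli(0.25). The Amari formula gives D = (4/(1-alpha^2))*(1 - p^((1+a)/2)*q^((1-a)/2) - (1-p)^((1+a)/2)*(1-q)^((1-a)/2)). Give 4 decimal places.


Amari alpha-divergence:
D = (4/(1-alpha^2))*(1 - p^((1+a)/2)*q^((1-a)/2) - (1-p)^((1+a)/2)*(1-q)^((1-a)/2)).
alpha = 0.0, p = 0.3, q = 0.25.
e1 = (1+alpha)/2 = 0.5, e2 = (1-alpha)/2 = 0.5.
t1 = p^e1 * q^e2 = 0.3^0.5 * 0.25^0.5 = 0.273861.
t2 = (1-p)^e1 * (1-q)^e2 = 0.7^0.5 * 0.75^0.5 = 0.724569.
4/(1-alpha^2) = 4.0.
D = 4.0*(1 - 0.273861 - 0.724569) = 0.0063

0.0063


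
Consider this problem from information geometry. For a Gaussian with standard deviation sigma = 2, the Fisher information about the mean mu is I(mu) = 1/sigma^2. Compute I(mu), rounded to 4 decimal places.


The Fisher information for the mean of a normal distribution is I(mu) = 1/sigma^2.
sigma = 2, so sigma^2 = 4.
I(mu) = 1/4 = 0.2500

0.2500


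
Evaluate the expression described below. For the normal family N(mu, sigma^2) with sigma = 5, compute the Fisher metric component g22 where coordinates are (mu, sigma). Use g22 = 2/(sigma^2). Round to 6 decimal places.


For the 2-parameter normal family, the Fisher metric has:
  g11 = 1/sigma^2, g22 = 2/sigma^2.
sigma = 5, sigma^2 = 25.
g22 = 0.080000

0.080000


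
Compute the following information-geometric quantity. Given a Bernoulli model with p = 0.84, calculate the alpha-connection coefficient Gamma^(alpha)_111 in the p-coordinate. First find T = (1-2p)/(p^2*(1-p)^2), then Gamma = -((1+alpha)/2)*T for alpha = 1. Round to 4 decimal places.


Skewness (Amari-Chentsov) tensor: T = (1-2p)/(p^2*(1-p)^2).
p = 0.84, 1-2p = -0.68, p^2 = 0.7056, (1-p)^2 = 0.0256.
T = -0.68/(0.7056 * 0.0256) = -37.645266.
In the p-coordinate, Gamma^(alpha) = Gamma^(0) - (alpha/2)*T with Gamma^(0) = (1/2)*g'(p) = -T/2,
so Gamma^(alpha) = -((1+alpha)/2)*T.
alpha = 1, -(1+alpha)/2 = -1.0.
Gamma = -1.0 * -37.645266 = 37.6453

37.6453


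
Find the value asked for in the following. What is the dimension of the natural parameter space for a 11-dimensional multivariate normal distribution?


Exponential family dimension calculation:
For 11-dim MVN: mean has 11 params, covariance has 11*12/2 = 66 unique entries.
Total dim = 11 + 66 = 77.

77


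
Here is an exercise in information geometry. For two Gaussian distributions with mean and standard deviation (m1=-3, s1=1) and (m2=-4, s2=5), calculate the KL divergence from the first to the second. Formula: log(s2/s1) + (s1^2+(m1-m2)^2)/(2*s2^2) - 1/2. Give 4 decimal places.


KL divergence between normal distributions:
KL = log(s2/s1) + (s1^2 + (m1-m2)^2)/(2*s2^2) - 1/2.
log(5/1) = 1.609438.
(1^2 + (-3--4)^2)/(2*5^2) = (1 + 1)/50 = 0.04.
KL = 1.609438 + 0.04 - 0.5 = 1.1494

1.1494


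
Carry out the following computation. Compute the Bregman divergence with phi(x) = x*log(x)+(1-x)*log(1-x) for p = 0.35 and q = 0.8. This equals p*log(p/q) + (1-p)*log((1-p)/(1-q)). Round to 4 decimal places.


Bregman divergence with negative entropy generator:
D = p*log(p/q) + (1-p)*log((1-p)/(1-q)).
p = 0.35, q = 0.8.
p*log(p/q) = 0.35*log(0.35/0.8) = -0.289338.
(1-p)*log((1-p)/(1-q)) = 0.65*log(0.65/0.2) = 0.766126.
D = -0.289338 + 0.766126 = 0.4768

0.4768


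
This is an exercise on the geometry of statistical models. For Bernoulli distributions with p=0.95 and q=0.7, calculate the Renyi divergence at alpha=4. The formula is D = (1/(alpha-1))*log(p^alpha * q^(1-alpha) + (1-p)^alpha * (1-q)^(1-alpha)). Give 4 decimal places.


Renyi divergence of order alpha between Bernoulli distributions:
D = (1/(alpha-1))*log(p^alpha * q^(1-alpha) + (1-p)^alpha * (1-q)^(1-alpha)).
alpha = 4, p = 0.95, q = 0.7.
p^alpha * q^(1-alpha) = 0.95^4 * 0.7^-3 = 2.374654.
(1-p)^alpha * (1-q)^(1-alpha) = 0.05^4 * 0.3^-3 = 0.000231.
sum = 2.374654 + 0.000231 = 2.374885.
D = (1/3)*log(2.374885) = 0.2883

0.2883


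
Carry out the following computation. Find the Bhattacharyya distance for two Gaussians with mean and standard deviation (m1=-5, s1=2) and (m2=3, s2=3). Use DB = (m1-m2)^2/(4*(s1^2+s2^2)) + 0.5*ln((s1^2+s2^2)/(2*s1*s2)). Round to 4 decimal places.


Bhattacharyya distance between two Gaussians:
DB = (m1-m2)^2/(4*(s1^2+s2^2)) + (1/2)*ln((s1^2+s2^2)/(2*s1*s2)).
(m1-m2)^2 = (-8)^2 = 64.
s1^2+s2^2 = 4 + 9 = 13.
term1 = 64/52 = 1.230769.
term2 = 0.5*ln(13/12.0) = 0.040021.
DB = 1.230769 + 0.040021 = 1.2708

1.2708


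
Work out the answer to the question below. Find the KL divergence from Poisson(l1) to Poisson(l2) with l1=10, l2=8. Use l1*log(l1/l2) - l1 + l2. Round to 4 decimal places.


KL divergence for Poisson:
KL = l1*log(l1/l2) - l1 + l2.
l1 = 10, l2 = 8.
log(10/8) = 0.223144.
l1*log(l1/l2) = 10 * 0.223144 = 2.231436.
KL = 2.231436 - 10 + 8 = 0.2314

0.2314


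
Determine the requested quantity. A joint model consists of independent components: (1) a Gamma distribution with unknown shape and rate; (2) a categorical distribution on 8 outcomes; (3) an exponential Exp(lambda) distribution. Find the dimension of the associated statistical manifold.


The dimension of a statistical manifold equals the number of free
(independent) real parameters of the model. For a product of independent
blocks the parameter counts add.
- Gamma (shape, rate): 2.
- categorical on 8 outcomes (probabilities sum to 1): 8-1 = 7.
- exponential (lambda): 1.
Total = 2 + 7 + 1 = 10.
Dimension = 10

10


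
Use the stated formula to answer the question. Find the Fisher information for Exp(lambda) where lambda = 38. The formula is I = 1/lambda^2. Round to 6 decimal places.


Fisher information for exponential: I(lambda) = 1/lambda^2.
lambda = 38, lambda^2 = 1444.
I = 1/1444 = 0.000693

0.000693


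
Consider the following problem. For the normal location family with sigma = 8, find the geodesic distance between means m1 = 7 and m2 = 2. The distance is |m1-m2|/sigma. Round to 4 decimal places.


On the fixed-variance normal subfamily, geodesic distance = |m1-m2|/sigma.
|7 - 2| = 5.
sigma = 8.
d = 5/8 = 0.6250

0.6250


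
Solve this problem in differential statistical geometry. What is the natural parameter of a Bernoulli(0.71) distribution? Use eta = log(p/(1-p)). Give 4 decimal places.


Natural parameter for Bernoulli: eta = log(p/(1-p)).
p = 0.71, 1-p = 0.29.
p/(1-p) = 2.448276.
eta = log(2.448276) = 0.8954

0.8954


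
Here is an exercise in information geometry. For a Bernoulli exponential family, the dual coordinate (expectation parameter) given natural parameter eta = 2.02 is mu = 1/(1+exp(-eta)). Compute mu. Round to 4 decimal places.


Dual coordinate (expectation parameter) for Bernoulli:
mu = 1/(1+exp(-eta)).
eta = 2.02.
exp(-eta) = exp(-2.02) = 0.132655.
mu = 1/(1+0.132655) = 0.8829

0.8829


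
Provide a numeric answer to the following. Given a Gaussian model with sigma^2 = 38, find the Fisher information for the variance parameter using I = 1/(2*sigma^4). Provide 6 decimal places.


Fisher information for variance: I(sigma^2) = 1/(2*sigma^4).
sigma^2 = 38, so sigma^4 = 1444.
I = 1/(2*1444) = 1/2888 = 0.000346

0.000346


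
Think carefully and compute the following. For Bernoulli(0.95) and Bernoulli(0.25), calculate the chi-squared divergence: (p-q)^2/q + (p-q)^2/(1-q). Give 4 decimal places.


Chi-squared divergence between Bernoulli distributions:
chi^2 = (p-q)^2/q + (p-q)^2/(1-q).
p = 0.95, q = 0.25, p-q = 0.7.
(p-q)^2 = 0.49.
term1 = 0.49/0.25 = 1.96.
term2 = 0.49/0.75 = 0.653333.
chi^2 = 1.96 + 0.653333 = 2.6133

2.6133


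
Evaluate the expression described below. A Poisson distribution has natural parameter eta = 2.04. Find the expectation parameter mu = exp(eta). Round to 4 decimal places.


Expectation parameter for Poisson exponential family:
mu = exp(eta).
eta = 2.04.
mu = exp(2.04) = 7.6906

7.6906


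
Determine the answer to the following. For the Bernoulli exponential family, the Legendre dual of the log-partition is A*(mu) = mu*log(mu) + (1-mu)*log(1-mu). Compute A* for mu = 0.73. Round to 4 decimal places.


Legendre transform for Bernoulli:
A*(mu) = mu*log(mu) + (1-mu)*log(1-mu).
mu = 0.73, 1-mu = 0.27.
mu*log(mu) = 0.73*log(0.73) = -0.229739.
(1-mu)*log(1-mu) = 0.27*log(0.27) = -0.35352.
A* = -0.229739 + -0.35352 = -0.5833

-0.5833


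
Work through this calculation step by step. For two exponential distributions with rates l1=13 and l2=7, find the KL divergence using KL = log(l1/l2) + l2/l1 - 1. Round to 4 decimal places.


KL divergence for exponential family:
KL = log(l1/l2) + l2/l1 - 1.
log(13/7) = 0.619039.
7/13 = 0.538462.
KL = 0.619039 + 0.538462 - 1 = 0.1575

0.1575


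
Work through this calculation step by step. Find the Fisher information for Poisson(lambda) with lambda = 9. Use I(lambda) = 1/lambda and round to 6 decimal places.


Fisher information for Poisson: I(lambda) = 1/lambda.
lambda = 9.
I(lambda) = 1/9 = 0.111111

0.111111


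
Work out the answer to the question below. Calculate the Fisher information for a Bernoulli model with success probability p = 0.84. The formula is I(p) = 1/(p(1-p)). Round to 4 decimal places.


For Bernoulli(p), Fisher information is I(p) = 1/(p*(1-p)).
p = 0.84, 1-p = 0.16.
p*(1-p) = 0.1344.
I(p) = 1/0.1344 = 7.4405

7.4405


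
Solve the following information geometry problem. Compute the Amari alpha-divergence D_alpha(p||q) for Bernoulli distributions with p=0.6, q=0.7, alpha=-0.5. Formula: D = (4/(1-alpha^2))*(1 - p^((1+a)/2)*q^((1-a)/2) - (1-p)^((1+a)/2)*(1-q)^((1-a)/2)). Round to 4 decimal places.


Amari alpha-divergence:
D = (4/(1-alpha^2))*(1 - p^((1+a)/2)*q^((1-a)/2) - (1-p)^((1+a)/2)*(1-q)^((1-a)/2)).
alpha = -0.5, p = 0.6, q = 0.7.
e1 = (1+alpha)/2 = 0.25, e2 = (1-alpha)/2 = 0.75.
t1 = p^e1 * q^e2 = 0.6^0.25 * 0.7^0.75 = 0.673537.
t2 = (1-p)^e1 * (1-q)^e2 = 0.4^0.25 * 0.3^0.75 = 0.322371.
4/(1-alpha^2) = 5.333333.
D = 5.333333*(1 - 0.673537 - 0.322371) = 0.0218

0.0218


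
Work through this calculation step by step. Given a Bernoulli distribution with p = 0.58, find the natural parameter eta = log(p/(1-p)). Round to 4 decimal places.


Natural parameter for Bernoulli: eta = log(p/(1-p)).
p = 0.58, 1-p = 0.42.
p/(1-p) = 1.380952.
eta = log(1.380952) = 0.3228

0.3228


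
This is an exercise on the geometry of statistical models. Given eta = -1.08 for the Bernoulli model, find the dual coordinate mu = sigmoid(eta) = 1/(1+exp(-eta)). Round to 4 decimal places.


Dual coordinate (expectation parameter) for Bernoulli:
mu = 1/(1+exp(-eta)).
eta = -1.08.
exp(-eta) = exp(1.08) = 2.94468.
mu = 1/(1+2.94468) = 0.2535

0.2535


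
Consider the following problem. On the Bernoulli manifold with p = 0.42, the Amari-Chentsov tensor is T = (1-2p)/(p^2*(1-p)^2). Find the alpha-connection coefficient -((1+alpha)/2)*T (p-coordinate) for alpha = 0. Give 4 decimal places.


Skewness (Amari-Chentsov) tensor: T = (1-2p)/(p^2*(1-p)^2).
p = 0.42, 1-2p = 0.16, p^2 = 0.1764, (1-p)^2 = 0.3364.
T = 0.16/(0.1764 * 0.3364) = 2.696283.
In the p-coordinate, Gamma^(alpha) = Gamma^(0) - (alpha/2)*T with Gamma^(0) = (1/2)*g'(p) = -T/2,
so Gamma^(alpha) = -((1+alpha)/2)*T.
alpha = 0, -(1+alpha)/2 = -0.5.
Gamma = -0.5 * 2.696283 = -1.3481

-1.3481


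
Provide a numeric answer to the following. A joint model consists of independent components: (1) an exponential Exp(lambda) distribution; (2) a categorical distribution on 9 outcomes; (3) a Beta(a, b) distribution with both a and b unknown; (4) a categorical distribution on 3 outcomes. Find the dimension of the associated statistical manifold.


The dimension of a statistical manifold equals the number of free
(independent) real parameters of the model. For a product of independent
blocks the parameter counts add.
- exponential (lambda): 1.
- categorical on 9 outcomes (probabilities sum to 1): 9-1 = 8.
- Beta (a, b): 2.
- categorical on 3 outcomes (probabilities sum to 1): 3-1 = 2.
Total = 1 + 8 + 2 + 2 = 13.
Dimension = 13

13


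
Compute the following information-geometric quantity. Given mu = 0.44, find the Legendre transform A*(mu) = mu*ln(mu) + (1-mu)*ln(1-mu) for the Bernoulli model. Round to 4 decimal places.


Legendre transform for Bernoulli:
A*(mu) = mu*log(mu) + (1-mu)*log(1-mu).
mu = 0.44, 1-mu = 0.56.
mu*log(mu) = 0.44*log(0.44) = -0.361231.
(1-mu)*log(1-mu) = 0.56*log(0.56) = -0.324698.
A* = -0.361231 + -0.324698 = -0.6859

-0.6859


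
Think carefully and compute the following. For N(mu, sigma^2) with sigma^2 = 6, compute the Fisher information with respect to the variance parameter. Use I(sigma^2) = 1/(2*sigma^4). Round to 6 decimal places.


Fisher information for variance: I(sigma^2) = 1/(2*sigma^4).
sigma^2 = 6, so sigma^4 = 36.
I = 1/(2*36) = 1/72 = 0.013889

0.013889


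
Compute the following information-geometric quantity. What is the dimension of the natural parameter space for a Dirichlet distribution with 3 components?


Exponential family dimension calculation:
Dirichlet with 3 components has 3 natural parameters.

3


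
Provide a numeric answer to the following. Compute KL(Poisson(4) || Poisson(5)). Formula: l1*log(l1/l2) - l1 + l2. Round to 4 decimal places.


KL divergence for Poisson:
KL = l1*log(l1/l2) - l1 + l2.
l1 = 4, l2 = 5.
log(4/5) = -0.223144.
l1*log(l1/l2) = 4 * -0.223144 = -0.892574.
KL = -0.892574 - 4 + 5 = 0.1074

0.1074


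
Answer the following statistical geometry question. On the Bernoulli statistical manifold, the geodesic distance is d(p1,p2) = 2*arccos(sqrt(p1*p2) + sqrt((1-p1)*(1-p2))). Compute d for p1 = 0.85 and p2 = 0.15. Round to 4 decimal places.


Geodesic distance on Bernoulli manifold:
d(p1,p2) = 2*arccos(sqrt(p1*p2) + sqrt((1-p1)*(1-p2))).
sqrt(p1*p2) = sqrt(0.85*0.15) = 0.357071.
sqrt((1-p1)*(1-p2)) = sqrt(0.15*0.85) = 0.357071.
arg = 0.357071 + 0.357071 = 0.714143.
d = 2*arccos(0.714143) = 1.5508

1.5508


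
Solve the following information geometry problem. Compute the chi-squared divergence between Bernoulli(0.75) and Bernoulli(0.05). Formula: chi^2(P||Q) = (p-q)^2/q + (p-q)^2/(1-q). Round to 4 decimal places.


Chi-squared divergence between Bernoulli distributions:
chi^2 = (p-q)^2/q + (p-q)^2/(1-q).
p = 0.75, q = 0.05, p-q = 0.7.
(p-q)^2 = 0.49.
term1 = 0.49/0.05 = 9.8.
term2 = 0.49/0.95 = 0.515789.
chi^2 = 9.8 + 0.515789 = 10.3158

10.3158


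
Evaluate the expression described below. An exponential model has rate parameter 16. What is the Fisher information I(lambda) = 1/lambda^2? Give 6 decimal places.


Fisher information for exponential: I(lambda) = 1/lambda^2.
lambda = 16, lambda^2 = 256.
I = 1/256 = 0.003906

0.003906


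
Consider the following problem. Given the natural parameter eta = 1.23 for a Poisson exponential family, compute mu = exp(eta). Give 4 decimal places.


Expectation parameter for Poisson exponential family:
mu = exp(eta).
eta = 1.23.
mu = exp(1.23) = 3.4212

3.4212


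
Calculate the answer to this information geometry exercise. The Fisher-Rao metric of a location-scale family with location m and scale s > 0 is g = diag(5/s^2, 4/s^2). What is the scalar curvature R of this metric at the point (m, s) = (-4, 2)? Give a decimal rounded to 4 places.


The metric has the form g = (A dm^2 + B ds^2)/s^2 with A = 5, B = 4.
Substitute u = sqrt(A/B)*m: g = B*(du^2 + ds^2)/s^2, i.e. B times the
Poincare upper half-plane metric, which has constant Gaussian curvature -1.
Scaling a 2D metric by a constant c divides the Gaussian curvature by c,
so K = -1/B = -1/(4) = -0.2500 everywhere (the point (m, s) = (-4, 2) is irrelevant:
the curvature is constant).
Scalar curvature in dimension 2: R = 2K = -2/(4) = -0.5000.

-0.5000


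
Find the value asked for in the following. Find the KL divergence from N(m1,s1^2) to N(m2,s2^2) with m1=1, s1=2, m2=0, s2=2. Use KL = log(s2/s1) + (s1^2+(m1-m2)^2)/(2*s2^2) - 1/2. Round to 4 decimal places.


KL divergence between normal distributions:
KL = log(s2/s1) + (s1^2 + (m1-m2)^2)/(2*s2^2) - 1/2.
log(2/2) = 0.0.
(2^2 + (1-0)^2)/(2*2^2) = (4 + 1)/8 = 0.625.
KL = 0.0 + 0.625 - 0.5 = 0.1250

0.1250


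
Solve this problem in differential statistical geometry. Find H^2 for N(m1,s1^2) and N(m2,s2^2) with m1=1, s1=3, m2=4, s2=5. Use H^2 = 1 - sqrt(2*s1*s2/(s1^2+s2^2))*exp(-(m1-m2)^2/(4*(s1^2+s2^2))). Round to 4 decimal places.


Squared Hellinger distance for Gaussians:
H^2 = 1 - sqrt(2*s1*s2/(s1^2+s2^2)) * exp(-(m1-m2)^2/(4*(s1^2+s2^2))).
s1^2 = 9, s2^2 = 25, s1^2+s2^2 = 34.
sqrt(2*3*5/(34)) = 0.939336.
(m1-m2)^2 = (-3)^2 = 9.
exp(-9/(4*34)) = exp(-0.066176) = 0.935966.
H^2 = 1 - 0.939336*0.935966 = 0.1208

0.1208


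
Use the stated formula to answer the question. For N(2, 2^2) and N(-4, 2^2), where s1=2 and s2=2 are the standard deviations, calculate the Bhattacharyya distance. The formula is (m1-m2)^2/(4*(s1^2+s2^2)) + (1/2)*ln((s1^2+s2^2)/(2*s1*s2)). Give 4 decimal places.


Bhattacharyya distance between two Gaussians:
DB = (m1-m2)^2/(4*(s1^2+s2^2)) + (1/2)*ln((s1^2+s2^2)/(2*s1*s2)).
(m1-m2)^2 = (6)^2 = 36.
s1^2+s2^2 = 4 + 4 = 8.
term1 = 36/32 = 1.125.
term2 = 0.5*ln(8/8.0) = 0.0.
DB = 1.125 + 0.0 = 1.1250

1.1250


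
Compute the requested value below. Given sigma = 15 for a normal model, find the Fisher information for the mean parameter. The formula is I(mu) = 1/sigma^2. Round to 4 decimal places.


The Fisher information for the mean of a normal distribution is I(mu) = 1/sigma^2.
sigma = 15, so sigma^2 = 225.
I(mu) = 1/225 = 0.0044

0.0044


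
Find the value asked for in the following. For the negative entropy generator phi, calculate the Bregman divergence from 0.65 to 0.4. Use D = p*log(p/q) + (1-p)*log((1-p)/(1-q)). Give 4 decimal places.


Bregman divergence with negative entropy generator:
D = p*log(p/q) + (1-p)*log((1-p)/(1-q)).
p = 0.65, q = 0.4.
p*log(p/q) = 0.65*log(0.65/0.4) = 0.31558.
(1-p)*log((1-p)/(1-q)) = 0.35*log(0.35/0.6) = -0.188649.
D = 0.31558 + -0.188649 = 0.1269

0.1269


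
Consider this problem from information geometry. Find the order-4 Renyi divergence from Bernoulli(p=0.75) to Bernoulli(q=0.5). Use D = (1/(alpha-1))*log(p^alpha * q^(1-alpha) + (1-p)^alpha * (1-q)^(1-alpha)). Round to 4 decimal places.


Renyi divergence of order alpha between Bernoulli distributions:
D = (1/(alpha-1))*log(p^alpha * q^(1-alpha) + (1-p)^alpha * (1-q)^(1-alpha)).
alpha = 4, p = 0.75, q = 0.5.
p^alpha * q^(1-alpha) = 0.75^4 * 0.5^-3 = 2.53125.
(1-p)^alpha * (1-q)^(1-alpha) = 0.25^4 * 0.5^-3 = 0.03125.
sum = 2.53125 + 0.03125 = 2.5625.
D = (1/3)*log(2.5625) = 0.3137

0.3137


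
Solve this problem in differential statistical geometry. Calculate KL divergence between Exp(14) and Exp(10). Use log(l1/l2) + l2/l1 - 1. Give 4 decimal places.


KL divergence for exponential family:
KL = log(l1/l2) + l2/l1 - 1.
log(14/10) = 0.336472.
10/14 = 0.714286.
KL = 0.336472 + 0.714286 - 1 = 0.0508

0.0508


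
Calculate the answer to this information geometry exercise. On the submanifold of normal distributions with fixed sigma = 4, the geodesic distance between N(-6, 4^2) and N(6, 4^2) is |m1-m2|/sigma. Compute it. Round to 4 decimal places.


On the fixed-variance normal subfamily, geodesic distance = |m1-m2|/sigma.
|-6 - 6| = 12.
sigma = 4.
d = 12/4 = 3.0000

3.0000


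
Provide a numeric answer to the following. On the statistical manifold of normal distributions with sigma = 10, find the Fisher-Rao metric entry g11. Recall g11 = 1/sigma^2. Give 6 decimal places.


For the 2-parameter normal family, the Fisher metric has:
  g11 = 1/sigma^2, g22 = 2/sigma^2.
sigma = 10, sigma^2 = 100.
g11 = 0.010000

0.010000


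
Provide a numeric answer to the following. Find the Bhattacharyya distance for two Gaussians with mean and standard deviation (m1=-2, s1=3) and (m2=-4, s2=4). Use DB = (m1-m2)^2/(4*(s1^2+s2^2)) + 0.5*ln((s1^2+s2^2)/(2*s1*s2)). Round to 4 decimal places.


Bhattacharyya distance between two Gaussians:
DB = (m1-m2)^2/(4*(s1^2+s2^2)) + (1/2)*ln((s1^2+s2^2)/(2*s1*s2)).
(m1-m2)^2 = (2)^2 = 4.
s1^2+s2^2 = 9 + 16 = 25.
term1 = 4/100 = 0.04.
term2 = 0.5*ln(25/24.0) = 0.020411.
DB = 0.04 + 0.020411 = 0.0604

0.0604


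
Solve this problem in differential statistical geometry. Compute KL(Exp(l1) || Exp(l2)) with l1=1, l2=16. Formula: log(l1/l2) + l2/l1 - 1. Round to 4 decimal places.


KL divergence for exponential family:
KL = log(l1/l2) + l2/l1 - 1.
log(1/16) = -2.772589.
16/1 = 16.0.
KL = -2.772589 + 16.0 - 1 = 12.2274

12.2274


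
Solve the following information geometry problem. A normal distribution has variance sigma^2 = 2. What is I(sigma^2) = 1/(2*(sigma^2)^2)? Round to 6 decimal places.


Fisher information for variance: I(sigma^2) = 1/(2*sigma^4).
sigma^2 = 2, so sigma^4 = 4.
I = 1/(2*4) = 1/8 = 0.125000

0.125000


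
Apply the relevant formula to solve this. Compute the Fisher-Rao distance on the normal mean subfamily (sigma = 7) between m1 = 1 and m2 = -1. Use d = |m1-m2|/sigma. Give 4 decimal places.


On the fixed-variance normal subfamily, geodesic distance = |m1-m2|/sigma.
|1 - -1| = 2.
sigma = 7.
d = 2/7 = 0.2857

0.2857


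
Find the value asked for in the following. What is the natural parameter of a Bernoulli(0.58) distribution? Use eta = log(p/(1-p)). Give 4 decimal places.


Natural parameter for Bernoulli: eta = log(p/(1-p)).
p = 0.58, 1-p = 0.42.
p/(1-p) = 1.380952.
eta = log(1.380952) = 0.3228

0.3228


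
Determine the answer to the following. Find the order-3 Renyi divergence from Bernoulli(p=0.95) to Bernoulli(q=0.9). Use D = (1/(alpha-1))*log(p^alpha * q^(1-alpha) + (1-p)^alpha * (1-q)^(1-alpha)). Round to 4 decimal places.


Renyi divergence of order alpha between Bernoulli distributions:
D = (1/(alpha-1))*log(p^alpha * q^(1-alpha) + (1-p)^alpha * (1-q)^(1-alpha)).
alpha = 3, p = 0.95, q = 0.9.
p^alpha * q^(1-alpha) = 0.95^3 * 0.9^-2 = 1.058488.
(1-p)^alpha * (1-q)^(1-alpha) = 0.05^3 * 0.1^-2 = 0.0125.
sum = 1.058488 + 0.0125 = 1.070988.
D = (1/2)*log(1.070988) = 0.0343

0.0343


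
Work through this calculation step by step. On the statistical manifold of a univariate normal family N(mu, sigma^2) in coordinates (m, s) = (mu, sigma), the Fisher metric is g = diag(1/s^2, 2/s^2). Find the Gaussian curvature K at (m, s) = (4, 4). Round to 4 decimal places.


The metric has the form g = (A dm^2 + B ds^2)/s^2 with A = 1, B = 2.
Substitute u = sqrt(A/B)*m: g = B*(du^2 + ds^2)/s^2, i.e. B times the
Poincare upper half-plane metric, which has constant Gaussian curvature -1.
Scaling a 2D metric by a constant c divides the Gaussian curvature by c,
so K = -1/B = -1/(2) = -0.5000 everywhere (the point (m, s) = (4, 4) is irrelevant:
the curvature is constant).
The requested Gaussian curvature is K = -0.5000.

-0.5000


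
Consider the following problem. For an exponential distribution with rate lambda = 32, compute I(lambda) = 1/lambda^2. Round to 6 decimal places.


Fisher information for exponential: I(lambda) = 1/lambda^2.
lambda = 32, lambda^2 = 1024.
I = 1/1024 = 0.000977

0.000977


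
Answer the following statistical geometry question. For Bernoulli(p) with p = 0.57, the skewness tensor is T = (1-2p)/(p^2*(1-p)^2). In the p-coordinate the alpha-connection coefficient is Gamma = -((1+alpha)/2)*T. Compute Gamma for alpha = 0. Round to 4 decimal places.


Skewness (Amari-Chentsov) tensor: T = (1-2p)/(p^2*(1-p)^2).
p = 0.57, 1-2p = -0.14, p^2 = 0.3249, (1-p)^2 = 0.1849.
T = -0.14/(0.3249 * 0.1849) = -2.330459.
In the p-coordinate, Gamma^(alpha) = Gamma^(0) - (alpha/2)*T with Gamma^(0) = (1/2)*g'(p) = -T/2,
so Gamma^(alpha) = -((1+alpha)/2)*T.
alpha = 0, -(1+alpha)/2 = -0.5.
Gamma = -0.5 * -2.330459 = 1.1652

1.1652


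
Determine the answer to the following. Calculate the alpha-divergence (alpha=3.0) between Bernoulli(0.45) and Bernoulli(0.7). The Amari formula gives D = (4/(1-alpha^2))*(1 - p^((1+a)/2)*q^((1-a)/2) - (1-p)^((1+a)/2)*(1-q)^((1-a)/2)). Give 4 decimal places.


Amari alpha-divergence:
D = (4/(1-alpha^2))*(1 - p^((1+a)/2)*q^((1-a)/2) - (1-p)^((1+a)/2)*(1-q)^((1-a)/2)).
alpha = 3.0, p = 0.45, q = 0.7.
e1 = (1+alpha)/2 = 2.0, e2 = (1-alpha)/2 = -1.0.
t1 = p^e1 * q^e2 = 0.45^2.0 * 0.7^-1.0 = 0.289286.
t2 = (1-p)^e1 * (1-q)^e2 = 0.55^2.0 * 0.3^-1.0 = 1.008333.
4/(1-alpha^2) = -0.5.
D = -0.5*(1 - 0.289286 - 1.008333) = 0.1488

0.1488


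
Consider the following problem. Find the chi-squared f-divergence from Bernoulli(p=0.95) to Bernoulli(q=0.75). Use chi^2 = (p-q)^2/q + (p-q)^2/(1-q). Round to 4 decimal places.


Chi-squared divergence between Bernoulli distributions:
chi^2 = (p-q)^2/q + (p-q)^2/(1-q).
p = 0.95, q = 0.75, p-q = 0.2.
(p-q)^2 = 0.04.
term1 = 0.04/0.75 = 0.053333.
term2 = 0.04/0.25 = 0.16.
chi^2 = 0.053333 + 0.16 = 0.2133

0.2133


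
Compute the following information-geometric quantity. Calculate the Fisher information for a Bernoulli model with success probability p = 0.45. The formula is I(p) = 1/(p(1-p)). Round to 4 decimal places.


For Bernoulli(p), Fisher information is I(p) = 1/(p*(1-p)).
p = 0.45, 1-p = 0.55.
p*(1-p) = 0.2475.
I(p) = 1/0.2475 = 4.0404

4.0404


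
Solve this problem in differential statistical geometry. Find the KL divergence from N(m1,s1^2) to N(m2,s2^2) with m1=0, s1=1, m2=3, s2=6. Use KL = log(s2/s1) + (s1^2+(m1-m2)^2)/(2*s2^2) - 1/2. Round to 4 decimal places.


KL divergence between normal distributions:
KL = log(s2/s1) + (s1^2 + (m1-m2)^2)/(2*s2^2) - 1/2.
log(6/1) = 1.791759.
(1^2 + (0-3)^2)/(2*6^2) = (1 + 9)/72 = 0.138889.
KL = 1.791759 + 0.138889 - 0.5 = 1.4306

1.4306


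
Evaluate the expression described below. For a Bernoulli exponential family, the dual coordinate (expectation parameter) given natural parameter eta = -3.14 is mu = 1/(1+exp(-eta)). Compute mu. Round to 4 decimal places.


Dual coordinate (expectation parameter) for Bernoulli:
mu = 1/(1+exp(-eta)).
eta = -3.14.
exp(-eta) = exp(3.14) = 23.103867.
mu = 1/(1+23.103867) = 0.0415

0.0415


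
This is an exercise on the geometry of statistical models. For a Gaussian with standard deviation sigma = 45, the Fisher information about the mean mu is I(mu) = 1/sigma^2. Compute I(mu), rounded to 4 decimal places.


The Fisher information for the mean of a normal distribution is I(mu) = 1/sigma^2.
sigma = 45, so sigma^2 = 2025.
I(mu) = 1/2025 = 0.0005

0.0005


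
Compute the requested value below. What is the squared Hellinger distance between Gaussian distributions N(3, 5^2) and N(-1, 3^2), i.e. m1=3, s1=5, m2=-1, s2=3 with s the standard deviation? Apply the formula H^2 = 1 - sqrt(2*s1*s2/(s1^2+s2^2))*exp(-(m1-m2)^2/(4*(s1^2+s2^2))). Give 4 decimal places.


Squared Hellinger distance for Gaussians:
H^2 = 1 - sqrt(2*s1*s2/(s1^2+s2^2)) * exp(-(m1-m2)^2/(4*(s1^2+s2^2))).
s1^2 = 25, s2^2 = 9, s1^2+s2^2 = 34.
sqrt(2*5*3/(34)) = 0.939336.
(m1-m2)^2 = (4)^2 = 16.
exp(-16/(4*34)) = exp(-0.117647) = 0.88901.
H^2 = 1 - 0.939336*0.88901 = 0.1649

0.1649


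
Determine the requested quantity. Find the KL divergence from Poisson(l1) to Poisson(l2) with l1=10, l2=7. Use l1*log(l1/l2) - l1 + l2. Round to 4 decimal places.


KL divergence for Poisson:
KL = l1*log(l1/l2) - l1 + l2.
l1 = 10, l2 = 7.
log(10/7) = 0.356675.
l1*log(l1/l2) = 10 * 0.356675 = 3.566749.
KL = 3.566749 - 10 + 7 = 0.5667

0.5667


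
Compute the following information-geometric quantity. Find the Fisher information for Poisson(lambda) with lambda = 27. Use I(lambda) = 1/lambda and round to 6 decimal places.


Fisher information for Poisson: I(lambda) = 1/lambda.
lambda = 27.
I(lambda) = 1/27 = 0.037037

0.037037


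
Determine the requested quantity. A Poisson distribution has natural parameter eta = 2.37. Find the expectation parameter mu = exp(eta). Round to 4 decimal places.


Expectation parameter for Poisson exponential family:
mu = exp(eta).
eta = 2.37.
mu = exp(2.37) = 10.6974

10.6974


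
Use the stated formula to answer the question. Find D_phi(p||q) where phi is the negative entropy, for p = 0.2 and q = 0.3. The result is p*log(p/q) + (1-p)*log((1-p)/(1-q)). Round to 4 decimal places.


Bregman divergence with negative entropy generator:
D = p*log(p/q) + (1-p)*log((1-p)/(1-q)).
p = 0.2, q = 0.3.
p*log(p/q) = 0.2*log(0.2/0.3) = -0.081093.
(1-p)*log((1-p)/(1-q)) = 0.8*log(0.8/0.7) = 0.106825.
D = -0.081093 + 0.106825 = 0.0257

0.0257


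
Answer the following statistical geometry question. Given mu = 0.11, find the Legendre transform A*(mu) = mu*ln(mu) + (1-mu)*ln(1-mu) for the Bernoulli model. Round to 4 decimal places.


Legendre transform for Bernoulli:
A*(mu) = mu*log(mu) + (1-mu)*log(1-mu).
mu = 0.11, 1-mu = 0.89.
mu*log(mu) = 0.11*log(0.11) = -0.2428.
(1-mu)*log(1-mu) = 0.89*log(0.89) = -0.103715.
A* = -0.2428 + -0.103715 = -0.3465

-0.3465


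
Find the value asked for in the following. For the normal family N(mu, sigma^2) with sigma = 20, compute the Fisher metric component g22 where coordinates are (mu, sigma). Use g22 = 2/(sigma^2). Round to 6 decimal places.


For the 2-parameter normal family, the Fisher metric has:
  g11 = 1/sigma^2, g22 = 2/sigma^2.
sigma = 20, sigma^2 = 400.
g22 = 0.005000

0.005000


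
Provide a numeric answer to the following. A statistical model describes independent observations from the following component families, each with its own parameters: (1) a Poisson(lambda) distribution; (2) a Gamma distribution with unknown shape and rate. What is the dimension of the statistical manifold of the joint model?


The dimension of a statistical manifold equals the number of free
(independent) real parameters of the model. For a product of independent
blocks the parameter counts add.
- Poisson (lambda): 1.
- Gamma (shape, rate): 2.
Total = 1 + 2 = 3.
Dimension = 3

3


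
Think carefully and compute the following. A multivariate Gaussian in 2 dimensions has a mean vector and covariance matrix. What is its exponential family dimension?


Exponential family dimension calculation:
For 2-dim MVN: mean has 2 params, covariance has 2*3/2 = 3 unique entries.
Total dim = 2 + 3 = 5.

5


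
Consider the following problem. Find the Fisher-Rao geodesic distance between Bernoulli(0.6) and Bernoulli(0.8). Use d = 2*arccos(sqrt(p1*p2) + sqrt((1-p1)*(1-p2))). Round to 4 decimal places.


Geodesic distance on Bernoulli manifold:
d(p1,p2) = 2*arccos(sqrt(p1*p2) + sqrt((1-p1)*(1-p2))).
sqrt(p1*p2) = sqrt(0.6*0.8) = 0.69282.
sqrt((1-p1)*(1-p2)) = sqrt(0.4*0.2) = 0.282843.
arg = 0.69282 + 0.282843 = 0.975663.
d = 2*arccos(0.975663) = 0.4421

0.4421


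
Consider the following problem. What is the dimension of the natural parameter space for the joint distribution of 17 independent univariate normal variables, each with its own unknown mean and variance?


Exponential family dimension calculation:
Each univariate normal has two natural parameters (mu/sigma^2 and -1/(2 sigma^2)).
With 17 independent components, dim = 2 * 17 = 34.

34


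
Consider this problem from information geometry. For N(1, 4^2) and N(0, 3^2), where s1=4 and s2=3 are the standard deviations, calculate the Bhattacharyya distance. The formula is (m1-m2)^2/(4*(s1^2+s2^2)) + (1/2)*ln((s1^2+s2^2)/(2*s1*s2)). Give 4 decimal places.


Bhattacharyya distance between two Gaussians:
DB = (m1-m2)^2/(4*(s1^2+s2^2)) + (1/2)*ln((s1^2+s2^2)/(2*s1*s2)).
(m1-m2)^2 = (1)^2 = 1.
s1^2+s2^2 = 16 + 9 = 25.
term1 = 1/100 = 0.01.
term2 = 0.5*ln(25/24.0) = 0.020411.
DB = 0.01 + 0.020411 = 0.0304

0.0304


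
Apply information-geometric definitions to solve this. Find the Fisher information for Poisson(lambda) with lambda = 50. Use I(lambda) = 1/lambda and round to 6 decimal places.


Fisher information for Poisson: I(lambda) = 1/lambda.
lambda = 50.
I(lambda) = 1/50 = 0.020000

0.020000


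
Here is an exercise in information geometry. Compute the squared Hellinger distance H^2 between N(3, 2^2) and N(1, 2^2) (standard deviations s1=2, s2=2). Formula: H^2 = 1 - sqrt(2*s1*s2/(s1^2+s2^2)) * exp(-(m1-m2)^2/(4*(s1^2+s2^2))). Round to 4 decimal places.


Squared Hellinger distance for Gaussians:
H^2 = 1 - sqrt(2*s1*s2/(s1^2+s2^2)) * exp(-(m1-m2)^2/(4*(s1^2+s2^2))).
s1^2 = 4, s2^2 = 4, s1^2+s2^2 = 8.
sqrt(2*2*2/(8)) = 1.0.
(m1-m2)^2 = (2)^2 = 4.
exp(-4/(4*8)) = exp(-0.125) = 0.882497.
H^2 = 1 - 1.0*0.882497 = 0.1175

0.1175


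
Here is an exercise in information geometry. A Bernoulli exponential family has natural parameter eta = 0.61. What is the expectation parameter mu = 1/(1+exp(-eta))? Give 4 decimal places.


Dual coordinate (expectation parameter) for Bernoulli:
mu = 1/(1+exp(-eta)).
eta = 0.61.
exp(-eta) = exp(-0.61) = 0.543351.
mu = 1/(1+0.543351) = 0.6479

0.6479


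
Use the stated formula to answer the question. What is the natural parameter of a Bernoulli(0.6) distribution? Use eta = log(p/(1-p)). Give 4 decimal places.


Natural parameter for Bernoulli: eta = log(p/(1-p)).
p = 0.6, 1-p = 0.4.
p/(1-p) = 1.5.
eta = log(1.5) = 0.4055

0.4055


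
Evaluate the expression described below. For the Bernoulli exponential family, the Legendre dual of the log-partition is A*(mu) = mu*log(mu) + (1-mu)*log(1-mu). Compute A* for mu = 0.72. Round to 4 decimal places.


Legendre transform for Bernoulli:
A*(mu) = mu*log(mu) + (1-mu)*log(1-mu).
mu = 0.72, 1-mu = 0.28.
mu*log(mu) = 0.72*log(0.72) = -0.236523.
(1-mu)*log(1-mu) = 0.28*log(0.28) = -0.35643.
A* = -0.236523 + -0.35643 = -0.5930

-0.5930


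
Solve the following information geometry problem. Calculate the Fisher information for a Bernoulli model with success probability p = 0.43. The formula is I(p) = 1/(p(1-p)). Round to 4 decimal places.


For Bernoulli(p), Fisher information is I(p) = 1/(p*(1-p)).
p = 0.43, 1-p = 0.57.
p*(1-p) = 0.2451.
I(p) = 1/0.2451 = 4.0800

4.0800


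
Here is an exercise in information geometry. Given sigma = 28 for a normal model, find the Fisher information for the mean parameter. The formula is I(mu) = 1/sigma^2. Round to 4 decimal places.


The Fisher information for the mean of a normal distribution is I(mu) = 1/sigma^2.
sigma = 28, so sigma^2 = 784.
I(mu) = 1/784 = 0.0013

0.0013


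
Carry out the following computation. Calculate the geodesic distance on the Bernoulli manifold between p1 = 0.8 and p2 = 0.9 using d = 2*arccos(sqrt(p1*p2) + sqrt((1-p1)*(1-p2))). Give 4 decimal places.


Geodesic distance on Bernoulli manifold:
d(p1,p2) = 2*arccos(sqrt(p1*p2) + sqrt((1-p1)*(1-p2))).
sqrt(p1*p2) = sqrt(0.8*0.9) = 0.848528.
sqrt((1-p1)*(1-p2)) = sqrt(0.2*0.1) = 0.141421.
arg = 0.848528 + 0.141421 = 0.989949.
d = 2*arccos(0.989949) = 0.2838

0.2838


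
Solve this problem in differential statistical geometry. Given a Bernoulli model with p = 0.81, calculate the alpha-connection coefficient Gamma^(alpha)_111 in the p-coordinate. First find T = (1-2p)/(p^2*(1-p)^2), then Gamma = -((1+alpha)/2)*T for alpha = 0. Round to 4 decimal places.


Skewness (Amari-Chentsov) tensor: T = (1-2p)/(p^2*(1-p)^2).
p = 0.81, 1-2p = -0.62, p^2 = 0.6561, (1-p)^2 = 0.0361.
T = -0.62/(0.6561 * 0.0361) = -26.176673.
In the p-coordinate, Gamma^(alpha) = Gamma^(0) - (alpha/2)*T with Gamma^(0) = (1/2)*g'(p) = -T/2,
so Gamma^(alpha) = -((1+alpha)/2)*T.
alpha = 0, -(1+alpha)/2 = -0.5.
Gamma = -0.5 * -26.176673 = 13.0883

13.0883


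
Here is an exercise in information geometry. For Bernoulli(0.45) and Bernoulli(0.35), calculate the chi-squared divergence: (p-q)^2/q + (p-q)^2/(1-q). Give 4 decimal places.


Chi-squared divergence between Bernoulli distributions:
chi^2 = (p-q)^2/q + (p-q)^2/(1-q).
p = 0.45, q = 0.35, p-q = 0.1.
(p-q)^2 = 0.01.
term1 = 0.01/0.35 = 0.028571.
term2 = 0.01/0.65 = 0.015385.
chi^2 = 0.028571 + 0.015385 = 0.0440

0.0440


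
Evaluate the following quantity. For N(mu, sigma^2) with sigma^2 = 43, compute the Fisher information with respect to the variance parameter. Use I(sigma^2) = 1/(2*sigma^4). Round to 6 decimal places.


Fisher information for variance: I(sigma^2) = 1/(2*sigma^4).
sigma^2 = 43, so sigma^4 = 1849.
I = 1/(2*1849) = 1/3698 = 0.000270

0.000270


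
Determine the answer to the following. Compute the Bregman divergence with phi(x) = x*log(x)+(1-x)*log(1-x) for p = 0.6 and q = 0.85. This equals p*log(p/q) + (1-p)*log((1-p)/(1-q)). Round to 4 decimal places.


Bregman divergence with negative entropy generator:
D = p*log(p/q) + (1-p)*log((1-p)/(1-q)).
p = 0.6, q = 0.85.
p*log(p/q) = 0.6*log(0.6/0.85) = -0.208984.
(1-p)*log((1-p)/(1-q)) = 0.4*log(0.4/0.15) = 0.392332.
D = -0.208984 + 0.392332 = 0.1833

0.1833


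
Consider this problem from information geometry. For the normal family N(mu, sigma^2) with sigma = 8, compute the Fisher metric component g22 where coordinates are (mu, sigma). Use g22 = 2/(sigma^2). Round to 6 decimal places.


For the 2-parameter normal family, the Fisher metric has:
  g11 = 1/sigma^2, g22 = 2/sigma^2.
sigma = 8, sigma^2 = 64.
g22 = 0.031250

0.031250


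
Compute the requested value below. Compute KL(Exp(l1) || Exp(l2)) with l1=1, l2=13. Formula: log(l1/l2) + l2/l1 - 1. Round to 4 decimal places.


KL divergence for exponential family:
KL = log(l1/l2) + l2/l1 - 1.
log(1/13) = -2.564949.
13/1 = 13.0.
KL = -2.564949 + 13.0 - 1 = 9.4351

9.4351


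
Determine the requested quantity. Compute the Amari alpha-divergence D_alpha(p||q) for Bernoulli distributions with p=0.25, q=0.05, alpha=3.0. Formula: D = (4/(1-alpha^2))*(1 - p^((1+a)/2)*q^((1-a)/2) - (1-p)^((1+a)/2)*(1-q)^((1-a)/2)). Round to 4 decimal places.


Amari alpha-divergence:
D = (4/(1-alpha^2))*(1 - p^((1+a)/2)*q^((1-a)/2) - (1-p)^((1+a)/2)*(1-q)^((1-a)/2)).
alpha = 3.0, p = 0.25, q = 0.05.
e1 = (1+alpha)/2 = 2.0, e2 = (1-alpha)/2 = -1.0.
t1 = p^e1 * q^e2 = 0.25^2.0 * 0.05^-1.0 = 1.25.
t2 = (1-p)^e1 * (1-q)^e2 = 0.75^2.0 * 0.95^-1.0 = 0.592105.
4/(1-alpha^2) = -0.5.
D = -0.5*(1 - 1.25 - 0.592105) = 0.4211

0.4211


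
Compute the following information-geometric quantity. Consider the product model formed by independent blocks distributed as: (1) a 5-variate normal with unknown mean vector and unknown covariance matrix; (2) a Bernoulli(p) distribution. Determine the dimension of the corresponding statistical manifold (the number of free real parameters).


The dimension of a statistical manifold equals the number of free
(independent) real parameters of the model. For a product of independent
blocks the parameter counts add.
- 5-variate normal: 5 (mean) + 5*6/2 = 15 (symmetric covariance) = 20.
- Bernoulli (p): 1.
Total = 20 + 1 = 21.
Dimension = 21

21
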